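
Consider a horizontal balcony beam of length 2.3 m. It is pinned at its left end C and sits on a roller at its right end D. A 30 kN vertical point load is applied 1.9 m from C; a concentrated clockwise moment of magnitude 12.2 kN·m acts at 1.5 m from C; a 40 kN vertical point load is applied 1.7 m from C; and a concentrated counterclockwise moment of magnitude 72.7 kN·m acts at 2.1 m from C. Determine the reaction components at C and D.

Taking moments about C: D_y·2.3 − 30·1.9 − 12.2 − 40·1.7 + 72.7 = 0 → D_y = 64.5/2.3 = 28.0435 ≈ 28.04 kN.
ΣF_y = 0: C_y + 28.0435 − 30 − 40 = 0 → C_y = 41.96 kN.
ΣF_x = 0: no horizontal applied forces, so C_x = 0.

C_x = 0, C_y = 41.96 kN, D_y = 28.04 kN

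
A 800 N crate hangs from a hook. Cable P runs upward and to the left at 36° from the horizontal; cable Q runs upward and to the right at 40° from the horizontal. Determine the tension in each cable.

ΣF_x = 0: −T_P·cos36° + T_Q·cos40° = 0 → T_Q = 1.0561·T_P.
ΣF_y = 0: T_P·sin36° + T_Q·sin40° = 800.
Substitute: T_P·(0.587785 + 1.0561·0.642788) = 800 → T_P = 631.596 ≈ 631.6 N.
Then T_Q = 1.0561 × 631.596 = 667.0 N.

T_P = 631.6 N, T_Q = 667.0 N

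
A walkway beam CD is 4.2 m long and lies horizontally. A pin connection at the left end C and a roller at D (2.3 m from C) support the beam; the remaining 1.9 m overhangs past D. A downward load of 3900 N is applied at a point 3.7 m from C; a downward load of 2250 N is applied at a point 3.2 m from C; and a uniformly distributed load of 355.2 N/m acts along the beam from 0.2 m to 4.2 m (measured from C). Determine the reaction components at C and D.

C_x = 0, C_y = -3193 N, D_y = 10760 N

Resultant of the distributed load: 355.2 × 4 = 1420.8 N at 2.2 m from C.
Taking moments about C: D_y·2.3 − 3900·3.7 − 2250·3.2 − (355.2·4)·2.2 = 0 → D_y = 24755.76/2.3 = 10763.4 ≈ 10760 N.
ΣF_y = 0: C_y + 10763.4 − 3900 − 2250 − 355.2·4 = 0 → C_y = -3193 N.
ΣF_x = 0: no horizontal applied forces, so C_x = 0.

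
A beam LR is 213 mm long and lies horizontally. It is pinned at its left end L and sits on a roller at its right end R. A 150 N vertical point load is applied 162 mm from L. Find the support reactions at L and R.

L_x = 0, L_y = 35.92 N, R_y = 114.1 N

Taking moments about L: R_y·213 − 150·162 = 0 → R_y = 24300/213 = 114.085 ≈ 114.1 N.
ΣF_y = 0: L_y + 114.085 − 150 = 0 → L_y = 35.92 N.
ΣF_x = 0: no horizontal applied forces, so L_x = 0.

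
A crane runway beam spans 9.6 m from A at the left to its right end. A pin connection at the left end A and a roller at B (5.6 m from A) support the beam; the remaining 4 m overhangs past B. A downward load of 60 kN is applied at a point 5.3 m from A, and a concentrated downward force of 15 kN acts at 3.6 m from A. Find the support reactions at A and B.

A_x = 0, A_y = 8.571 kN, B_y = 66.43 kN

Taking moments about A: B_y·5.6 − 60·5.3 − 15·3.6 = 0 → B_y = 372/5.6 = 66.4286 ≈ 66.43 kN.
ΣF_y = 0: A_y + 66.4286 − 60 − 15 = 0 → A_y = 8.571 kN.
ΣF_x = 0: no horizontal applied forces, so A_x = 0.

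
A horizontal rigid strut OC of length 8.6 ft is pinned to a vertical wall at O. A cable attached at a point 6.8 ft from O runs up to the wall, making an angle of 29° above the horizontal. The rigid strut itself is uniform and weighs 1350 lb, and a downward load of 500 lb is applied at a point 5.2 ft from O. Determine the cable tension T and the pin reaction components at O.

ΣM about O: T·sin29°·6.8 − 1350·4.3 − 500·5.2 = 0 → T = 8405/(6.8·0.48481) = 2549.51 ≈ 2550 lb.
ΣF_x = 0: O_x − T·cos29° = 0 → O_x = 2549.51 × 0.87462 = 2230 lb.
ΣF_y = 0: O_y + T·sin29° − 1350 − 500 = 0 → O_y = 1850 − 2549.51 × 0.48481 = 614.0 lb.

T = 2550 lb, O_x = 2230 lb, O_y = 614.0 lb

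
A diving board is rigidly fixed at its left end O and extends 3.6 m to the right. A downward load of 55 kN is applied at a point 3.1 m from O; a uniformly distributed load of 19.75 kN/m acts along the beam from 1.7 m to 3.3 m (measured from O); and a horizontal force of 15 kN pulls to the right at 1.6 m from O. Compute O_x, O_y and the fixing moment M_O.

Resultant of the distributed load: 19.75 × 1.6 = 31.6 kN at 2.5 m from O.
ΣF_x = 0: O_x + 15 = 0 → O_x = -15.00 kN.
ΣF_y = 0: O_y − 55 − 19.75·1.6 = 0 → O_y = 86.60 kN.
ΣM about O: M_O − 55·3.1 − (19.75·1.6)·2.5 = 0 → M_O = 249.5 kN·m.

O_x = -15.00 kN, O_y = 86.60 kN, M_O = 249.5 kN·m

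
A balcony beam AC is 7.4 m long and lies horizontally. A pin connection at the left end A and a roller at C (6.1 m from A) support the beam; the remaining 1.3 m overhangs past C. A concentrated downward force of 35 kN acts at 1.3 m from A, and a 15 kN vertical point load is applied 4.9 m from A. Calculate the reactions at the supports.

A_x = 0, A_y = 30.49 kN, C_y = 19.51 kN

Taking moments about A: C_y·6.1 − 35·1.3 − 15·4.9 = 0 → C_y = 119/6.1 = 19.5082 ≈ 19.51 kN.
ΣF_y = 0: A_y + 19.5082 − 35 − 15 = 0 → A_y = 30.49 kN.
ΣF_x = 0: no horizontal applied forces, so A_x = 0.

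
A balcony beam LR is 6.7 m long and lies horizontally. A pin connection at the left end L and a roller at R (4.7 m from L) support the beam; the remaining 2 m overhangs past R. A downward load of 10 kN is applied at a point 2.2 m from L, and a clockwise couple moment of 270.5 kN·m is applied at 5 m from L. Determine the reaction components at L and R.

L_x = 0, L_y = -52.23 kN, R_y = 62.23 kN

Taking moments about L: R_y·4.7 − 10·2.2 − 270.5 = 0 → R_y = 292.5/4.7 = 62.234 ≈ 62.23 kN.
ΣF_y = 0: L_y + 62.234 − 10 = 0 → L_y = -52.23 kN.
ΣF_x = 0: no horizontal applied forces, so L_x = 0.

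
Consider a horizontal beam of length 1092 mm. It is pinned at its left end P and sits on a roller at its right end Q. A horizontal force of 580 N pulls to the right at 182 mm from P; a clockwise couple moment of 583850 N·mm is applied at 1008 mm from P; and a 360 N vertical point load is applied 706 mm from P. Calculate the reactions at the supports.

P_x = -580.0 N, P_y = -407.4 N, Q_y = 767.4 N

ΣM about P: Q_y·1092 − 583850 − 360·706 = 0 → Q_y = 838010/1092 = 767.408 ≈ 767.4 N.
ΣF_y = 0: P_y + 767.408 − 360 = 0 → P_y = -407.4 N.
ΣF_x = 0: P_x + 580 = 0 → P_x = -580.0 N.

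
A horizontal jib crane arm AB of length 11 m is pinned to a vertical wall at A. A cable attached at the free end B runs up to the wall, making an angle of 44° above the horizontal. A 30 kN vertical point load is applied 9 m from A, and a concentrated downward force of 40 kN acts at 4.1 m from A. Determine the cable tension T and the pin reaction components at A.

T = 56.80 kN, A_x = 40.86 kN, A_y = 30.55 kN

ΣM about A: T·sin44°·11 − 30·9 − 40·4.1 = 0 → T = 434/(11·0.694658) = 56.7971 ≈ 56.80 kN.
ΣF_x = 0: A_x − T·cos44° = 0 → A_x = 56.7971 × 0.71934 = 40.86 kN.
ΣF_y = 0: A_y + T·sin44° − 30 − 40 = 0 → A_y = 70 − 56.7971 × 0.694658 = 30.55 kN.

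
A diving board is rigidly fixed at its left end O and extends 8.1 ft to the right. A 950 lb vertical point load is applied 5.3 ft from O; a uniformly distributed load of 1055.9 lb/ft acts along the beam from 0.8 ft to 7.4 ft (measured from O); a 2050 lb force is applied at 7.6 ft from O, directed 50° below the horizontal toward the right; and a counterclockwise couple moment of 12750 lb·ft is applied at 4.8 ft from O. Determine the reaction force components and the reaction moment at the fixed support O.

O_x = -1318 lb, O_y = 9489 lb, M_O = 32790 lb·ft

Resultant of the distributed load: 1055.9 × 6.6 = 6968.94 lb at 4.1 ft from O.
ΣF_x = 0: O_x + 2050·cos50° = 0 → O_x = -1318 lb.
ΣF_y = 0: O_y − 950 − 1055.9·6.6 − 2050·sin50° = 0 → O_y = 9489 lb.
ΣM about O: M_O − 950·5.3 − (1055.9·6.6)·4.1 − 2050·sin50°·7.6 + 12750 = 0 → M_O = 32790 lb·ft.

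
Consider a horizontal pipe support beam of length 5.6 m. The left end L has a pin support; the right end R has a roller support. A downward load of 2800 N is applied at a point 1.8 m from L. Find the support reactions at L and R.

L_x = 0, L_y = 1900 N, R_y = 900.0 N

Taking moments about L: R_y·5.6 − 2800·1.8 = 0 → R_y = 5040/5.6 = 900.0 N.
ΣF_y = 0: L_y + 900 − 2800 = 0 → L_y = 1900 N.
ΣF_x = 0: no horizontal applied forces, so L_x = 0.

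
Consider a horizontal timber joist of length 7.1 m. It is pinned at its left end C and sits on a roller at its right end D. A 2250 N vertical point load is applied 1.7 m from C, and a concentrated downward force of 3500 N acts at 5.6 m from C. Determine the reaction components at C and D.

ΣM about C: D_y·7.1 − 2250·1.7 − 3500·5.6 = 0 → D_y = 23425/7.1 = 3299.3 ≈ 3299 N.
ΣF_y = 0: C_y + 3299.3 − 2250 − 3500 = 0 → C_y = 2451 N.
ΣF_x = 0: no horizontal applied forces, so C_x = 0.

C_x = 0, C_y = 2451 N, D_y = 3299 N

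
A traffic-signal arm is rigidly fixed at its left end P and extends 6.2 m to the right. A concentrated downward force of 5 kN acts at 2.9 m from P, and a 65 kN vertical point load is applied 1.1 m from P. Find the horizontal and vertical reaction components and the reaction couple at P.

P_x = 0, P_y = 70.00 kN, M_P = 86.00 kN·m

ΣF_x = 0: P_x = 0.
ΣF_y = 0: P_y − 5 − 65 = 0 → P_y = 70.00 kN.
ΣM about P: M_P − 5·2.9 − 65·1.1 = 0 → M_P = 86.00 kN·m.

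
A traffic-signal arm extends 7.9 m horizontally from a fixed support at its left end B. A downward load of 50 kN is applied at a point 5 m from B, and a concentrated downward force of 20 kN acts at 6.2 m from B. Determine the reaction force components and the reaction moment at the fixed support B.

ΣF_x = 0: B_x = 0.
ΣF_y = 0: B_y − 50 − 20 = 0 → B_y = 70.00 kN.
ΣM about B: M_B − 50·5 − 20·6.2 = 0 → M_B = 374.0 kN·m.

B_x = 0, B_y = 70.00 kN, M_B = 374.0 kN·m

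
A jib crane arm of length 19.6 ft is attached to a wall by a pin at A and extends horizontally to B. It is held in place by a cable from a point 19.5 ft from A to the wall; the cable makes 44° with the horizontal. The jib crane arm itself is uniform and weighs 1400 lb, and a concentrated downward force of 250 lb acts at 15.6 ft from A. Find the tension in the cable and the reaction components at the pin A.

ΣM about A: T·sin44°·19.5 − 1400·9.8 − 250·15.6 = 0 → T = 17620/(19.5·0.694658) = 1300.77 ≈ 1301 lb.
ΣF_x = 0: A_x − T·cos44° = 0 → A_x = 1300.77 × 0.71934 = 935.7 lb.
ΣF_y = 0: A_y + T·sin44° − 1400 − 250 = 0 → A_y = 1650 − 1300.77 × 0.694658 = 746.4 lb.

T = 1301 lb, A_x = 935.7 lb, A_y = 746.4 lb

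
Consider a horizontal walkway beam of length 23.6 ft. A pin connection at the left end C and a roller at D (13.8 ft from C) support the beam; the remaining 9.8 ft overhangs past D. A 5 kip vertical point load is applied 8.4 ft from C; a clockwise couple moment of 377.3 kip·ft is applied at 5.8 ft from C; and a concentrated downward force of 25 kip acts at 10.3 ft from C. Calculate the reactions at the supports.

Taking moments about C: D_y·13.8 − 5·8.4 − 377.3 − 25·10.3 = 0 → D_y = 676.8/13.8 = 49.0435 ≈ 49.04 kip.
ΣF_y = 0: C_y + 49.0435 − 5 − 25 = 0 → C_y = -19.04 kip.
ΣF_x = 0: no horizontal applied forces, so C_x = 0.

C_x = 0, C_y = -19.04 kip, D_y = 49.04 kip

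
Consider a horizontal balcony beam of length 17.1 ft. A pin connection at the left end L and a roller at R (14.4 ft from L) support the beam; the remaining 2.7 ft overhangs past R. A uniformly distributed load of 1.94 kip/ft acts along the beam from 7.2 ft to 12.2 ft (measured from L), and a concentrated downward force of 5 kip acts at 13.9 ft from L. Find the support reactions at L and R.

Resultant of the distributed load: 1.94 × 5 = 9.7 kip at 9.7 ft from L.
Moments about L: R_y·14.4 − (1.94·5)·9.7 − 5·13.9 = 0 → R_y = 163.59/14.4 = 11.3604 ≈ 11.36 kip.
ΣF_y = 0: L_y + 11.3604 − 1.94·5 − 5 = 0 → L_y = 3.340 kip.
ΣF_x = 0: no horizontal applied forces, so L_x = 0.

L_x = 0, L_y = 3.340 kip, R_y = 11.36 kip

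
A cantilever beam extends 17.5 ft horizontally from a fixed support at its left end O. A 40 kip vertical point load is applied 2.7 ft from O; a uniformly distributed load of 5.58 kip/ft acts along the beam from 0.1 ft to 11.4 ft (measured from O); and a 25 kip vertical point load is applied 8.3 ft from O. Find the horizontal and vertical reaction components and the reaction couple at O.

O_x = 0, O_y = 128.1 kip, M_O = 678.1 kip·ft

Resultant of the distributed load: 5.58 × 11.3 = 63.054 kip at 5.75 ft from O.
ΣF_x = 0: O_x = 0.
ΣF_y = 0: O_y − 40 − 5.58·11.3 − 25 = 0 → O_y = 128.1 kip.
ΣM about O: M_O − 40·2.7 − (5.58·11.3)·5.75 − 25·8.3 = 0 → M_O = 678.1 kip·ft.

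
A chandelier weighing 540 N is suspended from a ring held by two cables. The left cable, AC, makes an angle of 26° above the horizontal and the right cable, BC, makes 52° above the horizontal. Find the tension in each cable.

T_AC = 339.9 N, T_BC = 496.2 N

ΣF_x = 0: −T_AC·cos26° + T_BC·cos52° = 0 → T_BC = 1.45988·T_AC.
ΣF_y = 0: T_AC·sin26° + T_BC·sin52° = 540.
Substitute: T_AC·(0.438371 + 1.45988·0.788011) = 540 → T_AC = 339.885 ≈ 339.9 N.
Then T_BC = 1.45988 × 339.885 = 496.2 N.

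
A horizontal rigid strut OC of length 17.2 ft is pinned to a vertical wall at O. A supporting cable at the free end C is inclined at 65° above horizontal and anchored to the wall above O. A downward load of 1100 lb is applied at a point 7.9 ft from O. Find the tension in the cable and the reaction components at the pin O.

T = 557.5 lb, O_x = 235.6 lb, O_y = 594.8 lb

ΣM about O: T·sin65°·17.2 − 1100·7.9 = 0 → T = 8690/(17.2·0.906308) = 557.462 ≈ 557.5 lb.
ΣF_x = 0: O_x − T·cos65° = 0 → O_x = 557.462 × 0.422618 = 235.6 lb.
ΣF_y = 0: O_y + T·sin65° − 1100 = 0 → O_y = 1100 − 557.462 × 0.906308 = 594.8 lb.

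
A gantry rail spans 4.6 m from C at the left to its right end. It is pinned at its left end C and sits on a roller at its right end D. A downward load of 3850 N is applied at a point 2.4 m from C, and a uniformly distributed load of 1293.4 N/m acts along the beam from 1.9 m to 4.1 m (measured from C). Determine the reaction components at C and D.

Resultant of the distributed load: 1293.4 × 2.2 = 2845.48 N at 3 m from C.
Moments about C: D_y·4.6 − 3850·2.4 − (1293.4·2.2)·3 = 0 → D_y = 17776.44/4.6 = 3864.44 ≈ 3864 N.
ΣF_y = 0: C_y + 3864.44 − 3850 − 1293.4·2.2 = 0 → C_y = 2831 N.
ΣF_x = 0: no horizontal applied forces, so C_x = 0.

C_x = 0, C_y = 2831 N, D_y = 3864 N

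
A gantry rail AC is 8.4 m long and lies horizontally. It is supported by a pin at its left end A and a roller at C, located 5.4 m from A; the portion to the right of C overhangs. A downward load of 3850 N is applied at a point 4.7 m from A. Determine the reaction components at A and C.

Moments about A: C_y·5.4 − 3850·4.7 = 0 → C_y = 18095/5.4 = 3350.93 ≈ 3351 N.
ΣF_y = 0: A_y + 3350.93 − 3850 = 0 → A_y = 499.1 N.
ΣF_x = 0: no horizontal applied forces, so A_x = 0.

A_x = 0, A_y = 499.1 N, C_y = 3351 N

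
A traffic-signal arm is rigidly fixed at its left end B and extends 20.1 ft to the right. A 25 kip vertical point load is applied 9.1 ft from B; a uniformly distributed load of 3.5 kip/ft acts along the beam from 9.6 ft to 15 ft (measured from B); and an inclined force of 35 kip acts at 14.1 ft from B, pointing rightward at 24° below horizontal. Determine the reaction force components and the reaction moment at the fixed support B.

B_x = -31.97 kip, B_y = 58.14 kip, M_B = 660.7 kip·ft

Resultant of the distributed load: 3.5 × 5.4 = 18.9 kip at 12.3 ft from B.
ΣF_x = 0: B_x + 35·cos24° = 0 → B_x = -31.97 kip.
ΣF_y = 0: B_y − 25 − 3.5·5.4 − 35·sin24° = 0 → B_y = 58.14 kip.
ΣM about B: M_B − 25·9.1 − (3.5·5.4)·12.3 − 35·sin24°·14.1 = 0 → M_B = 660.7 kip·ft.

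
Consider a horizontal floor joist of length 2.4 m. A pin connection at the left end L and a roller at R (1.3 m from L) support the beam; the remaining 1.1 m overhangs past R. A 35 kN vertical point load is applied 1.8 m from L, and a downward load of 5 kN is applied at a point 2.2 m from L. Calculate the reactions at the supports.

ΣM about L: R_y·1.3 − 35·1.8 − 5·2.2 = 0 → R_y = 74/1.3 = 56.9231 ≈ 56.92 kN.
ΣF_y = 0: L_y + 56.9231 − 35 − 5 = 0 → L_y = -16.92 kN.
ΣF_x = 0: no horizontal applied forces, so L_x = 0.

L_x = 0, L_y = -16.92 kN, R_y = 56.92 kN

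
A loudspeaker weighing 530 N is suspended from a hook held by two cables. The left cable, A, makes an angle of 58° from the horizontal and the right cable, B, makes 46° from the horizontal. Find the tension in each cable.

ΣF_x = 0: −T_A·cos58° + T_B·cos46° = 0 → T_B = 0.762849·T_A.
ΣF_y = 0: T_A·sin58° + T_B·sin46° = 530.
Substitute: T_A·(0.848048 + 0.762849·0.71934) = 530 → T_A = 379.44 ≈ 379.4 N.
Then T_B = 0.762849 × 379.44 = 289.5 N.

T_A = 379.4 N, T_B = 289.5 N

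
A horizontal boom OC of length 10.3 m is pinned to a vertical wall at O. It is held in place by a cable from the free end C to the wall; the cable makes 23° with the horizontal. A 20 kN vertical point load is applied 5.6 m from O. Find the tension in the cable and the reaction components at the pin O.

T = 27.83 kN, O_x = 25.62 kN, O_y = 9.126 kN

ΣM about O: T·sin23°·10.3 − 20·5.6 = 0 → T = 112/(10.3·0.390731) = 27.8293 ≈ 27.83 kN.
ΣF_x = 0: O_x − T·cos23° = 0 → O_x = 27.8293 × 0.920505 = 25.62 kN.
ΣF_y = 0: O_y + T·sin23° − 20 = 0 → O_y = 20 − 27.8293 × 0.390731 = 9.126 kN.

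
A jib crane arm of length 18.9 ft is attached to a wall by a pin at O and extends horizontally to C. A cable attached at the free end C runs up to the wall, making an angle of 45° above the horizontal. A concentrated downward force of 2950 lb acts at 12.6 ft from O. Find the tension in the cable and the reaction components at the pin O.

ΣM about O: T·sin45°·18.9 − 2950·12.6 = 0 → T = 37170/(18.9·0.707107) = 2781.29 ≈ 2781 lb.
ΣF_x = 0: O_x − T·cos45° = 0 → O_x = 2781.29 × 0.707107 = 1967 lb.
ΣF_y = 0: O_y + T·sin45° − 2950 = 0 → O_y = 2950 − 2781.29 × 0.707107 = 983.3 lb.

T = 2781 lb, O_x = 1967 lb, O_y = 983.3 lb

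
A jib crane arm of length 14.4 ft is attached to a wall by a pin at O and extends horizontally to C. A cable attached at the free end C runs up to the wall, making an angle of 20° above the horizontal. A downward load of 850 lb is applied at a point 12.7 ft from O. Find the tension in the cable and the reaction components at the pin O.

ΣM about O: T·sin20°·14.4 − 850·12.7 = 0 → T = 10795/(14.4·0.34202) = 2191.84 ≈ 2192 lb.
ΣF_x = 0: O_x − T·cos20° = 0 → O_x = 2191.84 × 0.939693 = 2060 lb.
ΣF_y = 0: O_y + T·sin20° − 850 = 0 → O_y = 850 − 2191.84 × 0.34202 = 100.3 lb.

T = 2192 lb, O_x = 2060 lb, O_y = 100.3 lb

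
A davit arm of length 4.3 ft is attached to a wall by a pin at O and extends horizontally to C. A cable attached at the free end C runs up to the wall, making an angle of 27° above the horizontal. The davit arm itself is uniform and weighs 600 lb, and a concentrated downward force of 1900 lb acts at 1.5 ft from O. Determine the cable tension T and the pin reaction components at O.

ΣM about O: T·sin27°·4.3 − 600·2.15 − 1900·1.5 = 0 → T = 4140/(4.3·0.45399) = 2120.73 ≈ 2121 lb.
ΣF_x = 0: O_x − T·cos27° = 0 → O_x = 2120.73 × 0.891007 = 1890 lb.
ΣF_y = 0: O_y + T·sin27° − 600 − 1900 = 0 → O_y = 2500 − 2120.73 × 0.45399 = 1537 lb.

T = 2121 lb, O_x = 1890 lb, O_y = 1537 lb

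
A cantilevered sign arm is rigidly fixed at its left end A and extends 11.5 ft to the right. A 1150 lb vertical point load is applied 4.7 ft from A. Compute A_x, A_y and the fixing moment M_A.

ΣF_x = 0: A_x = 0.
ΣF_y = 0: A_y − 1150 = 0 → A_y = 1150 lb.
ΣM about A: M_A − 1150·4.7 = 0 → M_A = 5405 lb·ft.

A_x = 0, A_y = 1150 lb, M_A = 5405 lb·ft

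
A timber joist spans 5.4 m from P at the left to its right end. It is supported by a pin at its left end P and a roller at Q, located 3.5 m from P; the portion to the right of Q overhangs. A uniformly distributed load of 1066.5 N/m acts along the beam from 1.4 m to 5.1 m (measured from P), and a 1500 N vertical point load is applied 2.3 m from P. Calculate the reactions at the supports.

P_x = 0, P_y = 796.1 N, Q_y = 4650 N

Resultant of the distributed load: 1066.5 × 3.7 = 3946.05 N at 3.25 m from P.
ΣM about P: Q_y·3.5 − (1066.5·3.7)·3.25 − 1500·2.3 = 0 → Q_y = 16274.6625/3.5 = 4649.9 ≈ 4650 N.
ΣF_y = 0: P_y + 4649.9 − 1066.5·3.7 − 1500 = 0 → P_y = 796.1 N.
ΣF_x = 0: no horizontal applied forces, so P_x = 0.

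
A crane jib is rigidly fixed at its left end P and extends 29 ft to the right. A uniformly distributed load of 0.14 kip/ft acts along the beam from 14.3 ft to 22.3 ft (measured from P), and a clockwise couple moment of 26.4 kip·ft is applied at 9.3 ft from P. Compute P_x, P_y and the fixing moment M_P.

Resultant of the distributed load: 0.14 × 8 = 1.12 kip at 18.3 ft from P.
ΣF_x = 0: P_x = 0.
ΣF_y = 0: P_y − 0.14·8 = 0 → P_y = 1.120 kip.
ΣM about P: M_P − (0.14·8)·18.3 − 26.4 = 0 → M_P = 46.90 kip·ft.

P_x = 0, P_y = 1.120 kip, M_P = 46.90 kip·ft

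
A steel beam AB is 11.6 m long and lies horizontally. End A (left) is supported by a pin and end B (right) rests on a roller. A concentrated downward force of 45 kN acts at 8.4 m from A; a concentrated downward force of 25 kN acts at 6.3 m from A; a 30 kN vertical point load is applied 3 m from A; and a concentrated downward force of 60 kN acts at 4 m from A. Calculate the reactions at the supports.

A_x = 0, A_y = 85.39 kN, B_y = 74.61 kN

Taking moments about A: B_y·11.6 − 45·8.4 − 25·6.3 − 30·3 − 60·4 = 0 → B_y = 865.5/11.6 = 74.6121 ≈ 74.61 kN.
ΣF_y = 0: A_y + 74.6121 − 45 − 25 − 30 − 60 = 0 → A_y = 85.39 kN.
ΣF_x = 0: no horizontal applied forces, so A_x = 0.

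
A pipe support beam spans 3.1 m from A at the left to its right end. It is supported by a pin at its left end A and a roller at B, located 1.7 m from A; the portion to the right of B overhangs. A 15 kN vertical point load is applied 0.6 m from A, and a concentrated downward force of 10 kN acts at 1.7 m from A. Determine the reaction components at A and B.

A_x = 0, A_y = 9.706 kN, B_y = 15.29 kN

Moments about A: B_y·1.7 − 15·0.6 − 10·1.7 = 0 → B_y = 26/1.7 = 15.2941 ≈ 15.29 kN.
ΣF_y = 0: A_y + 15.2941 − 15 − 10 = 0 → A_y = 9.706 kN.
ΣF_x = 0: no horizontal applied forces, so A_x = 0.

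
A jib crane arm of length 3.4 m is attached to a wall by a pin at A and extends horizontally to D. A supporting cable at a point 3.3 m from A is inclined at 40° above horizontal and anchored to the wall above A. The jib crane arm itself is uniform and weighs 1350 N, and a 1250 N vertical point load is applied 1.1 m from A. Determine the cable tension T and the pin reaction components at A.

ΣM about A: T·sin40°·3.3 − 1350·1.7 − 1250·1.1 = 0 → T = 3670/(3.3·0.642788) = 1730.15 ≈ 1730 N.
ΣF_x = 0: A_x − T·cos40° = 0 → A_x = 1730.15 × 0.766044 = 1325 N.
ΣF_y = 0: A_y + T·sin40° − 1350 − 1250 = 0 → A_y = 2600 − 1730.15 × 0.642788 = 1488 N.

T = 1730 N, A_x = 1325 N, A_y = 1488 N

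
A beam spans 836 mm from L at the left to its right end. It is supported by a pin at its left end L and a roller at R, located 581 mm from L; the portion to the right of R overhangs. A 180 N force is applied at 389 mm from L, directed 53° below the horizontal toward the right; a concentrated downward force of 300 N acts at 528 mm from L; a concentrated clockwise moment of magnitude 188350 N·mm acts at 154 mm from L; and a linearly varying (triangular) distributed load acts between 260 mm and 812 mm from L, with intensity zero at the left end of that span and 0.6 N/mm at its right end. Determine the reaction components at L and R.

Resultant of the triangular load: ½ × 0.6 × 552 = 165.6 N, acting at 628 mm from L (one-third of the span from the peak).
ΣM about L: R_y·581 − 180·sin53°·389 − 300·528 − 188350 − (½·0.6·552)·628 = 0 → R_y = 506667/581 = 872.06 ≈ 872.1 N.
ΣF_y = 0: L_y + 872.06 − 180·sin53° − 300 − ½·0.6·552 = 0 → L_y = -262.7 N.
ΣF_x = 0: L_x + 180·cos53° = 0 → L_x = -108.3 N.

L_x = -108.3 N, L_y = -262.7 N, R_y = 872.1 N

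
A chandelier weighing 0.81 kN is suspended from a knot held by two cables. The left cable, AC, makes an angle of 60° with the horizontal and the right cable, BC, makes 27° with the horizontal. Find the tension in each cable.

T_AC = 0.7227 kN, T_BC = 0.4056 kN

ΣF_x = 0: −T_AC·cos60° + T_BC·cos27° = 0 → T_BC = 0.561163·T_AC.
ΣF_y = 0: T_AC·sin60° + T_BC·sin27° = 0.81.
Substitute: T_AC·(0.866025 + 0.561163·0.45399) = 0.81 → T_AC = 0.722706 ≈ 0.7227 kN.
Then T_BC = 0.561163 × 0.722706 = 0.4056 kN.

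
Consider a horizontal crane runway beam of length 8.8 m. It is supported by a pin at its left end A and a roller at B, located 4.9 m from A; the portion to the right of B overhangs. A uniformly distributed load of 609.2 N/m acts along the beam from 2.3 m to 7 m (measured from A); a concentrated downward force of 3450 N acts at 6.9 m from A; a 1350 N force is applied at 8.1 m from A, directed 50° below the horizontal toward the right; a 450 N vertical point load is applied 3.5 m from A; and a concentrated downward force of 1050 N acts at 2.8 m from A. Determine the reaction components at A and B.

A_x = -867.8 N, A_y = -1359 N, B_y = 10210 N

Resultant of the distributed load: 609.2 × 4.7 = 2863.24 N at 4.65 m from A.
Moments about A: B_y·4.9 − (609.2·4.7)·4.65 − 3450·6.9 − 1350·sin50°·8.1 − 450·3.5 − 1050·2.8 = 0 → B_y = 50010.8/4.9 = 10206.3 ≈ 10210 N.
ΣF_y = 0: A_y + 10206.3 − 609.2·4.7 − 3450 − 1350·sin50° − 450 − 1050 = 0 → A_y = -1359 N.
ΣF_x = 0: A_x + 1350·cos50° = 0 → A_x = -867.8 N.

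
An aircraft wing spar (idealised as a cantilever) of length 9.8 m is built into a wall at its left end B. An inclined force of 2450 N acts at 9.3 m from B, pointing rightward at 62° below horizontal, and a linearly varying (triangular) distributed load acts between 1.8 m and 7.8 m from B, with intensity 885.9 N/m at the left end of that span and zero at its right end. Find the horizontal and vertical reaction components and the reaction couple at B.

Resultant of the triangular load: ½ × 885.9 × 6 = 2657.7 N, acting at 3.8 m from B (one-third of the span from the peak).
ΣF_x = 0: B_x + 2450·cos62° = 0 → B_x = -1150 N.
ΣF_y = 0: B_y − 2450·sin62° − ½·885.9·6 = 0 → B_y = 4821 N.
ΣM about B: M_B − 2450·sin62°·9.3 − (½·885.9·6)·3.8 = 0 → M_B = 30220 N·m.

B_x = -1150 N, B_y = 4821 N, M_B = 30220 N·m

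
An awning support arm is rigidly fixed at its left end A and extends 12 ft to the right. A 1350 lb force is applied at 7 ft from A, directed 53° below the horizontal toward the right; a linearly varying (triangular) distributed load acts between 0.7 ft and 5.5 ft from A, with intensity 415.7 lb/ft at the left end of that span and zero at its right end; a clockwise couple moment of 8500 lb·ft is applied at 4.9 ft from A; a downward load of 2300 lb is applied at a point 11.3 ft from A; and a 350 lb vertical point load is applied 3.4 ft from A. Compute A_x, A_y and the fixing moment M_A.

A_x = -812.5 lb, A_y = 4726 lb, M_A = 45520 lb·ft

Resultant of the triangular load: ½ × 415.7 × 4.8 = 997.68 lb, acting at 2.3 ft from A (one-third of the span from the peak).
ΣF_x = 0: A_x + 1350·cos53° = 0 → A_x = -812.5 lb.
ΣF_y = 0: A_y − 1350·sin53° − ½·415.7·4.8 − 2300 − 350 = 0 → A_y = 4726 lb.
ΣM about A: M_A − 1350·sin53°·7 − (½·415.7·4.8)·2.3 − 8500 − 2300·11.3 − 350·3.4 = 0 → M_A = 45520 lb·ft.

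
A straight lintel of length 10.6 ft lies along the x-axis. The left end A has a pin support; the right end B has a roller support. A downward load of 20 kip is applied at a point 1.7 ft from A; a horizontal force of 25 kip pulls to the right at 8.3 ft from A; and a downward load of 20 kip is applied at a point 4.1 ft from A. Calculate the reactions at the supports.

Moments about A: B_y·10.6 − 20·1.7 − 20·4.1 = 0 → B_y = 116/10.6 = 10.9434 ≈ 10.94 kip.
ΣF_y = 0: A_y + 10.9434 − 20 − 20 = 0 → A_y = 29.06 kip.
ΣF_x = 0: A_x + 25 = 0 → A_x = -25.00 kip.

A_x = -25.00 kip, A_y = 29.06 kip, B_y = 10.94 kip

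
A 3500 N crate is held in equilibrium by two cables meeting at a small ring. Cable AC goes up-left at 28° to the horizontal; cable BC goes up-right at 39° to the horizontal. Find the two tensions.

ΣF_x = 0: −T_AC·cos28° + T_BC·cos39° = 0 → T_BC = 1.13614·T_AC.
ΣF_y = 0: T_AC·sin28° + T_BC·sin39° = 3500.
Substitute: T_AC·(0.469472 + 1.13614·0.62932) = 3500 → T_AC = 2954.91 ≈ 2955 N.
Then T_BC = 1.13614 × 2954.91 = 3357 N.

T_AC = 2955 N, T_BC = 3357 N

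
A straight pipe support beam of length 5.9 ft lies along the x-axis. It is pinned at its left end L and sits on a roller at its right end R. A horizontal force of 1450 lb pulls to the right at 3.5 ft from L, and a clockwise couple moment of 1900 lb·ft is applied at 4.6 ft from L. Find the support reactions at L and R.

L_x = -1450 lb, L_y = -322.0 lb, R_y = 322.0 lb

ΣM about L: R_y·5.9 − 1900 = 0 → R_y = 1900/5.9 = 322.034 ≈ 322.0 lb.
ΣF_y = 0: L_y + 322.034  = 0 → L_y = -322.0 lb.
ΣF_x = 0: L_x + 1450 = 0 → L_x = -1450 lb.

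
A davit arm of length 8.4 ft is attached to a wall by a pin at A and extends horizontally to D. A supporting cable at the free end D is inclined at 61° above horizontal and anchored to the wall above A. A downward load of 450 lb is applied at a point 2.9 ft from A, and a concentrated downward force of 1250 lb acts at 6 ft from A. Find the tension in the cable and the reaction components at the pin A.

T = 1198 lb, A_x = 581.0 lb, A_y = 651.8 lb

ΣM about A: T·sin61°·8.4 − 450·2.9 − 1250·6 = 0 → T = 8805/(8.4·0.87462) = 1198.48 ≈ 1198 lb.
ΣF_x = 0: A_x − T·cos61° = 0 → A_x = 1198.48 × 0.48481 = 581.0 lb.
ΣF_y = 0: A_y + T·sin61° − 450 − 1250 = 0 → A_y = 1700 − 1198.48 × 0.87462 = 651.8 lb.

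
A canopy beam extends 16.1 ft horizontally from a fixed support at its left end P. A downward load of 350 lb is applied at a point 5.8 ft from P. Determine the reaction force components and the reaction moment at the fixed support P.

P_x = 0, P_y = 350.0 lb, M_P = 2030 lb·ft

ΣF_x = 0: P_x = 0.
ΣF_y = 0: P_y − 350 = 0 → P_y = 350.0 lb.
ΣM about P: M_P − 350·5.8 = 0 → M_P = 2030 lb·ft.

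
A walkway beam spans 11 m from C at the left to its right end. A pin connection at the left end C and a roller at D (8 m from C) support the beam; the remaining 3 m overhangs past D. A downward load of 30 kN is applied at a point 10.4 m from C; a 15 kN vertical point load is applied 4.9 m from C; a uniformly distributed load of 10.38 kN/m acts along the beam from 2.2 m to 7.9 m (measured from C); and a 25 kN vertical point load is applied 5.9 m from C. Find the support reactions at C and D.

Resultant of the distributed load: 10.38 × 5.7 = 59.166 kN at 5.05 m from C.
ΣM about C: D_y·8 − 30·10.4 − 15·4.9 − (10.38·5.7)·5.05 − 25·5.9 = 0 → D_y = 831.7883/8 = 103.974 ≈ 104.0 kN.
ΣF_y = 0: C_y + 103.974 − 30 − 15 − 10.38·5.7 − 25 = 0 → C_y = 25.19 kN.
ΣF_x = 0: no horizontal applied forces, so C_x = 0.

C_x = 0, C_y = 25.19 kN, D_y = 104.0 kN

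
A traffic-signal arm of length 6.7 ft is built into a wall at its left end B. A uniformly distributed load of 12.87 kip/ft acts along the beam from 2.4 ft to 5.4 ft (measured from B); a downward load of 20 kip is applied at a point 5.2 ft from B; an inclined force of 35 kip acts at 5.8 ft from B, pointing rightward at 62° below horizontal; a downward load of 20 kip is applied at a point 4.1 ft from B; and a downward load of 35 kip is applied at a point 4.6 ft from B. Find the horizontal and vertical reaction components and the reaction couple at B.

Resultant of the distributed load: 12.87 × 3 = 38.61 kip at 3.9 ft from B.
ΣF_x = 0: B_x + 35·cos62° = 0 → B_x = -16.43 kip.
ΣF_y = 0: B_y − 12.87·3 − 20 − 35·sin62° − 20 − 35 = 0 → B_y = 144.5 kip.
ΣM about B: M_B − (12.87·3)·3.9 − 20·5.2 − 35·sin62°·5.8 − 20·4.1 − 35·4.6 = 0 → M_B = 676.8 kip·ft.

B_x = -16.43 kip, B_y = 144.5 kip, M_B = 676.8 kip·ft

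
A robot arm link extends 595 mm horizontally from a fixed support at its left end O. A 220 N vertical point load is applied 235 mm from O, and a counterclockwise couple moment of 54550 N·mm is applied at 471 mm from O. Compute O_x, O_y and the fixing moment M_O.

ΣF_x = 0: O_x = 0.
ΣF_y = 0: O_y − 220 = 0 → O_y = 220.0 N.
ΣM about O: M_O − 220·235 + 54550 = 0 → M_O = -2850 N·mm.

O_x = 0, O_y = 220.0 N, M_O = -2850 N·mm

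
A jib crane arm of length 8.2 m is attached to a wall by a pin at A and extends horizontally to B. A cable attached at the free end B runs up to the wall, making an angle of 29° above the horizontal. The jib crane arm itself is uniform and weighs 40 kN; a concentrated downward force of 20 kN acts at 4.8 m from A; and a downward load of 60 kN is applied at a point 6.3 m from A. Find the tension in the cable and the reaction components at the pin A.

T = 160.5 kN, A_x = 140.4 kN, A_y = 42.20 kN

ΣM about A: T·sin29°·8.2 − 40·4.1 − 20·4.8 − 60·6.3 = 0 → T = 638/(8.2·0.48481) = 160.485 ≈ 160.5 kN.
ΣF_x = 0: A_x − T·cos29° = 0 → A_x = 160.485 × 0.87462 = 140.4 kN.
ΣF_y = 0: A_y + T·sin29° − 40 − 20 − 60 = 0 → A_y = 120 − 160.485 × 0.48481 = 42.20 kN.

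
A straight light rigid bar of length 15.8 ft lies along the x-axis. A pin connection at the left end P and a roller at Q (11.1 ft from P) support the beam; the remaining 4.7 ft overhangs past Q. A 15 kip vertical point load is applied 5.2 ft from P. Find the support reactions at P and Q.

Taking moments about P: Q_y·11.1 − 15·5.2 = 0 → Q_y = 78/11.1 = 7.02703 ≈ 7.027 kip.
ΣF_y = 0: P_y + 7.02703 − 15 = 0 → P_y = 7.973 kip.
ΣF_x = 0: no horizontal applied forces, so P_x = 0.

P_x = 0, P_y = 7.973 kip, Q_y = 7.027 kip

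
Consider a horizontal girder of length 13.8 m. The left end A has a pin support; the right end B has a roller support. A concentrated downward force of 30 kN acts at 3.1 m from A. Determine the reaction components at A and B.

Moments about A: B_y·13.8 − 30·3.1 = 0 → B_y = 93/13.8 = 6.73913 ≈ 6.739 kN.
ΣF_y = 0: A_y + 6.73913 − 30 = 0 → A_y = 23.26 kN.
ΣF_x = 0: no horizontal applied forces, so A_x = 0.

A_x = 0, A_y = 23.26 kN, B_y = 6.739 kN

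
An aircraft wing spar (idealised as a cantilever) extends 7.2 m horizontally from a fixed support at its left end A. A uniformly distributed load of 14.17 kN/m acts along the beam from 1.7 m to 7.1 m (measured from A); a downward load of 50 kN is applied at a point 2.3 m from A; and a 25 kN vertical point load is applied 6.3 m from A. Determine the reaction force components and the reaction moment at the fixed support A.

A_x = 0, A_y = 151.5 kN, M_A = 609.2 kN·m

Resultant of the distributed load: 14.17 × 5.4 = 76.518 kN at 4.4 m from A.
ΣF_x = 0: A_x = 0.
ΣF_y = 0: A_y − 14.17·5.4 − 50 − 25 = 0 → A_y = 151.5 kN.
ΣM about A: M_A − (14.17·5.4)·4.4 − 50·2.3 − 25·6.3 = 0 → M_A = 609.2 kN·m.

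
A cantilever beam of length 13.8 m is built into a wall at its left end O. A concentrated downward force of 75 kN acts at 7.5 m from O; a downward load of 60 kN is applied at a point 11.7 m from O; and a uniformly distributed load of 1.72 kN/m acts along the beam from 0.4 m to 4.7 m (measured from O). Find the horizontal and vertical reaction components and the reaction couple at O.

Resultant of the distributed load: 1.72 × 4.3 = 7.396 kN at 2.55 m from O.
ΣF_x = 0: O_x = 0.
ΣF_y = 0: O_y − 75 − 60 − 1.72·4.3 = 0 → O_y = 142.4 kN.
ΣM about O: M_O − 75·7.5 − 60·11.7 − (1.72·4.3)·2.55 = 0 → M_O = 1283 kN·m.

O_x = 0, O_y = 142.4 kN, M_O = 1283 kN·m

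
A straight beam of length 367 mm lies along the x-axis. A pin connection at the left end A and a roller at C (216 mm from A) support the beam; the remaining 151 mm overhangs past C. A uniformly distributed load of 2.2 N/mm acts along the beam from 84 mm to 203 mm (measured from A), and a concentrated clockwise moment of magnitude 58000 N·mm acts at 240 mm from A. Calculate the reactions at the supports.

Resultant of the distributed load: 2.2 × 119 = 261.8 N at 143.5 mm from A.
ΣM about A: C_y·216 − (2.2·119)·143.5 − 58000 = 0 → C_y = 95568.3/216 = 442.446 ≈ 442.4 N.
ΣF_y = 0: A_y + 442.446 − 2.2·119 = 0 → A_y = -180.6 N.
ΣF_x = 0: no horizontal applied forces, so A_x = 0.

A_x = 0, A_y = -180.6 N, C_y = 442.4 N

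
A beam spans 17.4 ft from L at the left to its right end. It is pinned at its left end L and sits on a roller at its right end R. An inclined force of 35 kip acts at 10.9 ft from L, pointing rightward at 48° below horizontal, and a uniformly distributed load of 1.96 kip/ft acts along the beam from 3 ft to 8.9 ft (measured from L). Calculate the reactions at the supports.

L_x = -23.42 kip, L_y = 17.33 kip, R_y = 20.25 kip

Resultant of the distributed load: 1.96 × 5.9 = 11.564 kip at 5.95 ft from L.
Moments about L: R_y·17.4 − 35·sin48°·10.9 − (1.96·5.9)·5.95 = 0 → R_y = 352.316/17.4 = 20.248 ≈ 20.25 kip.
ΣF_y = 0: L_y + 20.248 − 35·sin48° − 1.96·5.9 = 0 → L_y = 17.33 kip.
ΣF_x = 0: L_x + 35·cos48° = 0 → L_x = -23.42 kip.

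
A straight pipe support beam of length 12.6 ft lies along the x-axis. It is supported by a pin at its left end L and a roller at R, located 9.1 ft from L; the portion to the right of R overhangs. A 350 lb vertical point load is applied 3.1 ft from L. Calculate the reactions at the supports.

Moments about L: R_y·9.1 − 350·3.1 = 0 → R_y = 1085/9.1 = 119.231 ≈ 119.2 lb.
ΣF_y = 0: L_y + 119.231 − 350 = 0 → L_y = 230.8 lb.
ΣF_x = 0: no horizontal applied forces, so L_x = 0.

L_x = 0, L_y = 230.8 lb, R_y = 119.2 lb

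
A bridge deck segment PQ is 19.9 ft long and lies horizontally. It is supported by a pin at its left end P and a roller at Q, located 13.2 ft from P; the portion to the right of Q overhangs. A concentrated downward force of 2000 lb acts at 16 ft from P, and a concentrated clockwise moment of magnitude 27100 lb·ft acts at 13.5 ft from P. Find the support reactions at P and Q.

P_x = 0, P_y = -2477 lb, Q_y = 4477 lb

Moments about P: Q_y·13.2 − 2000·16 − 27100 = 0 → Q_y = 59100/13.2 = 4477.27 ≈ 4477 lb.
ΣF_y = 0: P_y + 4477.27 − 2000 = 0 → P_y = -2477 lb.
ΣF_x = 0: no horizontal applied forces, so P_x = 0.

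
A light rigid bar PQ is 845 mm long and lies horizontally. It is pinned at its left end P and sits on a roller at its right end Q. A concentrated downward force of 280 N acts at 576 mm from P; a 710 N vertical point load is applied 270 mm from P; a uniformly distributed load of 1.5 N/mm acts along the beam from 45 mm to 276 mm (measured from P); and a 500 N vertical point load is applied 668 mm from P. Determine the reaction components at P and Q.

Resultant of the distributed load: 1.5 × 231 = 346.5 N at 160.5 mm from P.
Taking moments about P: Q_y·845 − 280·576 − 710·270 − (1.5·231)·160.5 − 500·668 = 0 → Q_y = 742593.25/845 = 878.809 ≈ 878.8 N.
ΣF_y = 0: P_y + 878.809 − 280 − 710 − 1.5·231 − 500 = 0 → P_y = 957.7 N.
ΣF_x = 0: no horizontal applied forces, so P_x = 0.

P_x = 0, P_y = 957.7 N, Q_y = 878.8 N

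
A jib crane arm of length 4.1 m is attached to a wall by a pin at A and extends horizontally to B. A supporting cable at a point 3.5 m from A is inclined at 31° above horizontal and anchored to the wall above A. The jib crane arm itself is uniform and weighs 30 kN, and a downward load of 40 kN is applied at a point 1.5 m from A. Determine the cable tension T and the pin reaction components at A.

T = 67.40 kN, A_x = 57.77 kN, A_y = 35.29 kN

ΣM about A: T·sin31°·3.5 − 30·2.05 − 40·1.5 = 0 → T = 121.5/(3.5·0.515038) = 67.4014 ≈ 67.40 kN.
ΣF_x = 0: A_x − T·cos31° = 0 → A_x = 67.4014 × 0.857167 = 57.77 kN.
ΣF_y = 0: A_y + T·sin31° − 30 − 40 = 0 → A_y = 70 − 67.4014 × 0.515038 = 35.29 kN.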